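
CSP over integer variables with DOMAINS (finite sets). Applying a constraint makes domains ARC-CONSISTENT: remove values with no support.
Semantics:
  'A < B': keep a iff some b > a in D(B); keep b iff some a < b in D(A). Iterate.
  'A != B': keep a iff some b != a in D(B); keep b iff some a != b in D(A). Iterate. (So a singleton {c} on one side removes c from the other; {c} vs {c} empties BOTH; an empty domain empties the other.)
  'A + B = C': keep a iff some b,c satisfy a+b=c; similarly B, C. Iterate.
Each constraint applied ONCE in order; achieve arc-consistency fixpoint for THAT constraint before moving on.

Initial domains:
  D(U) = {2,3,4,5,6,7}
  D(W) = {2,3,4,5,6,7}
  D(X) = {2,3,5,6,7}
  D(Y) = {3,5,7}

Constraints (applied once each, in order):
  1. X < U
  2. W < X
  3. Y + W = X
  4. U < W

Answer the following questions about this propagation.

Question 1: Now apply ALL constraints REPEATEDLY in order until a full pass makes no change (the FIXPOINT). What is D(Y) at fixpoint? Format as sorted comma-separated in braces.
pass 0 (initial): D(Y)={3,5,7}
pass 1: U {2,3,4,5,6,7}->{}; W {2,3,4,5,6,7}->{}; X {2,3,5,6,7}->{5,6}; Y {3,5,7}->{3}
pass 2: X {5,6}->{}; Y {3}->{}
pass 3: no change
Fixpoint after 3 passes: D(Y) = {}

Answer: {}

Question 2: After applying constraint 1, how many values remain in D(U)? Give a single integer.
Constraint 1 (X < U) on D(X)={2,3,5,6,7} D(U)={2,3,4,5,6,7}: X {2,3,5,6,7}->{2,3,5,6}; U {2,3,4,5,6,7}->{3,4,5,6,7}
So after constraint 1: D(U)={3,4,5,6,7}, size = 5

Answer: 5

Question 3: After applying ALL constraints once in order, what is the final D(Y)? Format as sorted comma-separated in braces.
Constraint 1 (X < U) on D(X)={2,3,5,6,7} D(U)={2,3,4,5,6,7}: X {2,3,5,6,7}->{2,3,5,6}; U {2,3,4,5,6,7}->{3,4,5,6,7}
Constraint 2 (W < X) on D(W)={2,3,4,5,6,7} D(X)={2,3,5,6}: W {2,3,4,5,6,7}->{2,3,4,5}; X {2,3,5,6}->{3,5,6}
Constraint 3 (Y + W = X) on D(Y)={3,5,7} D(W)={2,3,4,5} D(X)={3,5,6}: Y {3,5,7}->{3}; W {2,3,4,5}->{2,3}; X {3,5,6}->{5,6}
Constraint 4 (U < W) on D(U)={3,4,5,6,7} D(W)={2,3}: U {3,4,5,6,7}->{}; W {2,3}->{}
So after all 4 constraints: D(Y) = {3}

Answer: {3}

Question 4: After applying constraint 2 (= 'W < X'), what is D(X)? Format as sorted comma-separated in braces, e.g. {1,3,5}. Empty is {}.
Answer: {3,5,6}

Derivation:
Constraint 1 (X < U) on D(X)={2,3,5,6,7} D(U)={2,3,4,5,6,7}: X {2,3,5,6,7}->{2,3,5,6}; U {2,3,4,5,6,7}->{3,4,5,6,7}
Constraint 2 (W < X) on D(W)={2,3,4,5,6,7} D(X)={2,3,5,6}: W {2,3,4,5,6,7}->{2,3,4,5}; X {2,3,5,6}->{3,5,6}
So after constraint 2: D(X) = {3,5,6}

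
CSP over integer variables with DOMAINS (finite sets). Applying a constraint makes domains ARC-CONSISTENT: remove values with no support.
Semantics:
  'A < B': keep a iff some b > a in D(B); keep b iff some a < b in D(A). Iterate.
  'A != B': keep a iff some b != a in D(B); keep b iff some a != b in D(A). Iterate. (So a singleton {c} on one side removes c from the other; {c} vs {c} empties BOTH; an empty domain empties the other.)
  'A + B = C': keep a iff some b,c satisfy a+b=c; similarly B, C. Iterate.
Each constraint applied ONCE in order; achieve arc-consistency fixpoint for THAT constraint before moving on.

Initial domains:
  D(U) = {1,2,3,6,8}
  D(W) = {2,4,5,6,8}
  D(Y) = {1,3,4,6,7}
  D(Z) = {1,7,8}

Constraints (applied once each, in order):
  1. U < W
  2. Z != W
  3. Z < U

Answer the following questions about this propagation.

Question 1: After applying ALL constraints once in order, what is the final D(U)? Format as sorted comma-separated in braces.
Answer: {2,3,6}

Derivation:
Constraint 1 (U < W) on D(U)={1,2,3,6,8} D(W)={2,4,5,6,8}: U {1,2,3,6,8}->{1,2,3,6}
Constraint 2 (Z != W) on D(Z)={1,7,8} D(W)={2,4,5,6,8}: no change
Constraint 3 (Z < U) on D(Z)={1,7,8} D(U)={1,2,3,6}: Z {1,7,8}->{1}; U {1,2,3,6}->{2,3,6}
So after all 3 constraints: D(U) = {2,3,6}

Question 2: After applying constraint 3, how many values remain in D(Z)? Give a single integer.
Constraint 1 (U < W) on D(U)={1,2,3,6,8} D(W)={2,4,5,6,8}: U {1,2,3,6,8}->{1,2,3,6}
Constraint 2 (Z != W) on D(Z)={1,7,8} D(W)={2,4,5,6,8}: no change
Constraint 3 (Z < U) on D(Z)={1,7,8} D(U)={1,2,3,6}: Z {1,7,8}->{1}; U {1,2,3,6}->{2,3,6}
So after constraint 3: D(Z)={1}, size = 1

Answer: 1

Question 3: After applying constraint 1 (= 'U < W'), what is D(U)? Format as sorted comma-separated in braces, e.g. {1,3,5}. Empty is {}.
Constraint 1 (U < W) on D(U)={1,2,3,6,8} D(W)={2,4,5,6,8}: U {1,2,3,6,8}->{1,2,3,6}
So after constraint 1: D(U) = {1,2,3,6}

Answer: {1,2,3,6}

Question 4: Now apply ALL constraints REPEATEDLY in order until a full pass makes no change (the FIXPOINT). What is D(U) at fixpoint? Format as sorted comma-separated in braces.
pass 0 (initial): D(U)={1,2,3,6,8}
pass 1: U {1,2,3,6,8}->{2,3,6}; Z {1,7,8}->{1}
pass 2: W {2,4,5,6,8}->{4,5,6,8}
pass 3: no change
Fixpoint after 3 passes: D(U) = {2,3,6}

Answer: {2,3,6}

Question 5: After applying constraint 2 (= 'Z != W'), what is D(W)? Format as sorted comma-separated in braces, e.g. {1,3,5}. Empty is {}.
Constraint 1 (U < W) on D(U)={1,2,3,6,8} D(W)={2,4,5,6,8}: U {1,2,3,6,8}->{1,2,3,6}
Constraint 2 (Z != W) on D(Z)={1,7,8} D(W)={2,4,5,6,8}: no change
So after constraint 2: D(W) = {2,4,5,6,8}

Answer: {2,4,5,6,8}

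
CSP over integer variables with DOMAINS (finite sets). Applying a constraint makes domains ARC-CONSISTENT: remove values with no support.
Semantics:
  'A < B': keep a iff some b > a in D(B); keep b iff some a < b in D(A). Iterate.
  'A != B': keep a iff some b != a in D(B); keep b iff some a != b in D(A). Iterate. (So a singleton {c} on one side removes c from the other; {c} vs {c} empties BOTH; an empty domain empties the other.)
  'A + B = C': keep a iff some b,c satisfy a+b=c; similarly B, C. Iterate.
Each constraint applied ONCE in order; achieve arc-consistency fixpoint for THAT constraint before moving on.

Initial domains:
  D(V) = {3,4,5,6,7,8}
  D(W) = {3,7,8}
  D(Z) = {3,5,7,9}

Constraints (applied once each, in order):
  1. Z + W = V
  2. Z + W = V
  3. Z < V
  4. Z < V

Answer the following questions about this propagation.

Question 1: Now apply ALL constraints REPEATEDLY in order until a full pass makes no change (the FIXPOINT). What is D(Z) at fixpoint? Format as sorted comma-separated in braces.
Answer: {3,5}

Derivation:
pass 0 (initial): D(Z)={3,5,7,9}
pass 1: V {3,4,5,6,7,8}->{6,8}; W {3,7,8}->{3}; Z {3,5,7,9}->{3,5}
pass 2: no change
Fixpoint after 2 passes: D(Z) = {3,5}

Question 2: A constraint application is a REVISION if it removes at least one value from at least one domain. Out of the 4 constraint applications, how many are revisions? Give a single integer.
Constraint 1 (Z + W = V) on D(Z)={3,5,7,9} D(W)={3,7,8} D(V)={3,4,5,6,7,8}: Z {3,5,7,9}->{3,5}; W {3,7,8}->{3}; V {3,4,5,6,7,8}->{6,8} => REVISION
Constraint 2 (Z + W = V) on D(Z)={3,5} D(W)={3} D(V)={6,8}: no change => not a revision
Constraint 3 (Z < V) on D(Z)={3,5} D(V)={6,8}: no change => not a revision
Constraint 4 (Z < V) on D(Z)={3,5} D(V)={6,8}: no change => not a revision
Total revisions = 1

Answer: 1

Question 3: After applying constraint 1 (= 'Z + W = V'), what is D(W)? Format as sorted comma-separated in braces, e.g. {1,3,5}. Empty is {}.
Answer: {3}

Derivation:
Constraint 1 (Z + W = V) on D(Z)={3,5,7,9} D(W)={3,7,8} D(V)={3,4,5,6,7,8}: Z {3,5,7,9}->{3,5}; W {3,7,8}->{3}; V {3,4,5,6,7,8}->{6,8}
So after constraint 1: D(W) = {3}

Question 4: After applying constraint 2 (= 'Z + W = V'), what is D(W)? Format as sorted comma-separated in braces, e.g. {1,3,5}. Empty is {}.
Constraint 1 (Z + W = V) on D(Z)={3,5,7,9} D(W)={3,7,8} D(V)={3,4,5,6,7,8}: Z {3,5,7,9}->{3,5}; W {3,7,8}->{3}; V {3,4,5,6,7,8}->{6,8}
Constraint 2 (Z + W = V) on D(Z)={3,5} D(W)={3} D(V)={6,8}: no change
So after constraint 2: D(W) = {3}

Answer: {3}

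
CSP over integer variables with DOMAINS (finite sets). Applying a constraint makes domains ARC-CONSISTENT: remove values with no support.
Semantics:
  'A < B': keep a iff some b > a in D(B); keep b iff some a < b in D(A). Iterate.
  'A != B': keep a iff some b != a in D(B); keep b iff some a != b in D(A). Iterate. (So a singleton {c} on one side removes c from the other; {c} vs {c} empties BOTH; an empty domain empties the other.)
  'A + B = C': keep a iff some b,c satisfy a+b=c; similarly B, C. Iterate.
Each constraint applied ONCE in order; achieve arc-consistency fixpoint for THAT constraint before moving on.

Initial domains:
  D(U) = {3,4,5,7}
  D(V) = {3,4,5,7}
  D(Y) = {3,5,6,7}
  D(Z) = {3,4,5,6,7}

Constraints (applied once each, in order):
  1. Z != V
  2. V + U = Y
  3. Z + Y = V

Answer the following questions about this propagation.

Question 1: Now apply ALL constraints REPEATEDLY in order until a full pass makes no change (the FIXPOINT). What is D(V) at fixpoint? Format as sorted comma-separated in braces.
pass 0 (initial): D(V)={3,4,5,7}
pass 1: U {3,4,5,7}->{3,4}; V {3,4,5,7}->{}; Y {3,5,6,7}->{}; Z {3,4,5,6,7}->{}
pass 2: U {3,4}->{}
pass 3: no change
Fixpoint after 3 passes: D(V) = {}

Answer: {}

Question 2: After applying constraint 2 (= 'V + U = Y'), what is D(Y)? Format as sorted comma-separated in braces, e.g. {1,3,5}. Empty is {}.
Answer: {6,7}

Derivation:
Constraint 1 (Z != V) on D(Z)={3,4,5,6,7} D(V)={3,4,5,7}: no change
Constraint 2 (V + U = Y) on D(V)={3,4,5,7} D(U)={3,4,5,7} D(Y)={3,5,6,7}: V {3,4,5,7}->{3,4}; U {3,4,5,7}->{3,4}; Y {3,5,6,7}->{6,7}
So after constraint 2: D(Y) = {6,7}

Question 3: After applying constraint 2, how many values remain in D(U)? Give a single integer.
Constraint 1 (Z != V) on D(Z)={3,4,5,6,7} D(V)={3,4,5,7}: no change
Constraint 2 (V + U = Y) on D(V)={3,4,5,7} D(U)={3,4,5,7} D(Y)={3,5,6,7}: V {3,4,5,7}->{3,4}; U {3,4,5,7}->{3,4}; Y {3,5,6,7}->{6,7}
So after constraint 2: D(U)={3,4}, size = 2

Answer: 2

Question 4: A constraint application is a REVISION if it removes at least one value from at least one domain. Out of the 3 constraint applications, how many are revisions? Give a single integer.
Constraint 1 (Z != V) on D(Z)={3,4,5,6,7} D(V)={3,4,5,7}: no change => not a revision
Constraint 2 (V + U = Y) on D(V)={3,4,5,7} D(U)={3,4,5,7} D(Y)={3,5,6,7}: V {3,4,5,7}->{3,4}; U {3,4,5,7}->{3,4}; Y {3,5,6,7}->{6,7} => REVISION
Constraint 3 (Z + Y = V) on D(Z)={3,4,5,6,7} D(Y)={6,7} D(V)={3,4}: Z {3,4,5,6,7}->{}; Y {6,7}->{}; V {3,4}->{} => REVISION
Total revisions = 2

Answer: 2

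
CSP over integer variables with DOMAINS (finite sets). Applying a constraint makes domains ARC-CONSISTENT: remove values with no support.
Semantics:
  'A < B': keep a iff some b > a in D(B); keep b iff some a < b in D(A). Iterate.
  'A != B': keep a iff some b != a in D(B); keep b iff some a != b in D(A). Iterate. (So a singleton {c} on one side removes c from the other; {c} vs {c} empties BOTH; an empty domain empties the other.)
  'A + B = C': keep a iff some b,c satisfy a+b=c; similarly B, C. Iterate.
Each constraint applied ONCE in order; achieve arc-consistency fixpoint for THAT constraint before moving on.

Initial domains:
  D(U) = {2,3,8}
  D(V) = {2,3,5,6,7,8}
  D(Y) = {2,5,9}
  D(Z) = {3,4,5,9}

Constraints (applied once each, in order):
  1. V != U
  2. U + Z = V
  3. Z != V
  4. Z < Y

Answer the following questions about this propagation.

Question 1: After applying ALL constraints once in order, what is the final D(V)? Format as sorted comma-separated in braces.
Answer: {5,6,7,8}

Derivation:
Constraint 1 (V != U) on D(V)={2,3,5,6,7,8} D(U)={2,3,8}: no change
Constraint 2 (U + Z = V) on D(U)={2,3,8} D(Z)={3,4,5,9} D(V)={2,3,5,6,7,8}: U {2,3,8}->{2,3}; Z {3,4,5,9}->{3,4,5}; V {2,3,5,6,7,8}->{5,6,7,8}
Constraint 3 (Z != V) on D(Z)={3,4,5} D(V)={5,6,7,8}: no change
Constraint 4 (Z < Y) on D(Z)={3,4,5} D(Y)={2,5,9}: Y {2,5,9}->{5,9}
So after all 4 constraints: D(V) = {5,6,7,8}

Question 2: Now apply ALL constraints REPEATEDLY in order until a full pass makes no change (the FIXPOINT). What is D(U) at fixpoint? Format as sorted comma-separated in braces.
Answer: {2,3}

Derivation:
pass 0 (initial): D(U)={2,3,8}
pass 1: U {2,3,8}->{2,3}; V {2,3,5,6,7,8}->{5,6,7,8}; Y {2,5,9}->{5,9}; Z {3,4,5,9}->{3,4,5}
pass 2: no change
Fixpoint after 2 passes: D(U) = {2,3}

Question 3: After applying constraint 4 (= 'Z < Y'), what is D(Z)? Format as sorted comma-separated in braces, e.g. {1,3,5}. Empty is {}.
Constraint 1 (V != U) on D(V)={2,3,5,6,7,8} D(U)={2,3,8}: no change
Constraint 2 (U + Z = V) on D(U)={2,3,8} D(Z)={3,4,5,9} D(V)={2,3,5,6,7,8}: U {2,3,8}->{2,3}; Z {3,4,5,9}->{3,4,5}; V {2,3,5,6,7,8}->{5,6,7,8}
Constraint 3 (Z != V) on D(Z)={3,4,5} D(V)={5,6,7,8}: no change
Constraint 4 (Z < Y) on D(Z)={3,4,5} D(Y)={2,5,9}: Y {2,5,9}->{5,9}
So after constraint 4: D(Z) = {3,4,5}

Answer: {3,4,5}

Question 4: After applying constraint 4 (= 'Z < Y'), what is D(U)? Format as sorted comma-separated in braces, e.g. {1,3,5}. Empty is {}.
Answer: {2,3}

Derivation:
Constraint 1 (V != U) on D(V)={2,3,5,6,7,8} D(U)={2,3,8}: no change
Constraint 2 (U + Z = V) on D(U)={2,3,8} D(Z)={3,4,5,9} D(V)={2,3,5,6,7,8}: U {2,3,8}->{2,3}; Z {3,4,5,9}->{3,4,5}; V {2,3,5,6,7,8}->{5,6,7,8}
Constraint 3 (Z != V) on D(Z)={3,4,5} D(V)={5,6,7,8}: no change
Constraint 4 (Z < Y) on D(Z)={3,4,5} D(Y)={2,5,9}: Y {2,5,9}->{5,9}
So after constraint 4: D(U) = {2,3}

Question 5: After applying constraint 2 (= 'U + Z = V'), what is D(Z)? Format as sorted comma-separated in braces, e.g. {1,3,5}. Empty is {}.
Answer: {3,4,5}

Derivation:
Constraint 1 (V != U) on D(V)={2,3,5,6,7,8} D(U)={2,3,8}: no change
Constraint 2 (U + Z = V) on D(U)={2,3,8} D(Z)={3,4,5,9} D(V)={2,3,5,6,7,8}: U {2,3,8}->{2,3}; Z {3,4,5,9}->{3,4,5}; V {2,3,5,6,7,8}->{5,6,7,8}
So after constraint 2: D(Z) = {3,4,5}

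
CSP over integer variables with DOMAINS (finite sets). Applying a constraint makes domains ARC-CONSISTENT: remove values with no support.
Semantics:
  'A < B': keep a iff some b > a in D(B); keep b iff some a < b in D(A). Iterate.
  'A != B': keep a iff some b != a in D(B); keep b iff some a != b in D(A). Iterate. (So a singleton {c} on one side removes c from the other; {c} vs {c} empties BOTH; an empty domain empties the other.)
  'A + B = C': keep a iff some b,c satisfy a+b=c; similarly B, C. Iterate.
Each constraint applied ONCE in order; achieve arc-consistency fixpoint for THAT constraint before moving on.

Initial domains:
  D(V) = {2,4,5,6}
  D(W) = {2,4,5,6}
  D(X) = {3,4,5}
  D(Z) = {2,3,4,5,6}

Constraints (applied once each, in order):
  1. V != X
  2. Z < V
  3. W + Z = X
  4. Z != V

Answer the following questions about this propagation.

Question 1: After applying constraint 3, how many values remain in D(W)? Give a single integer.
Answer: 1

Derivation:
Constraint 1 (V != X) on D(V)={2,4,5,6} D(X)={3,4,5}: no change
Constraint 2 (Z < V) on D(Z)={2,3,4,5,6} D(V)={2,4,5,6}: Z {2,3,4,5,6}->{2,3,4,5}; V {2,4,5,6}->{4,5,6}
Constraint 3 (W + Z = X) on D(W)={2,4,5,6} D(Z)={2,3,4,5} D(X)={3,4,5}: W {2,4,5,6}->{2}; Z {2,3,4,5}->{2,3}; X {3,4,5}->{4,5}
So after constraint 3: D(W)={2}, size = 1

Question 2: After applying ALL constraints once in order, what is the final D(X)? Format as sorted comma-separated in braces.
Constraint 1 (V != X) on D(V)={2,4,5,6} D(X)={3,4,5}: no change
Constraint 2 (Z < V) on D(Z)={2,3,4,5,6} D(V)={2,4,5,6}: Z {2,3,4,5,6}->{2,3,4,5}; V {2,4,5,6}->{4,5,6}
Constraint 3 (W + Z = X) on D(W)={2,4,5,6} D(Z)={2,3,4,5} D(X)={3,4,5}: W {2,4,5,6}->{2}; Z {2,3,4,5}->{2,3}; X {3,4,5}->{4,5}
Constraint 4 (Z != V) on D(Z)={2,3} D(V)={4,5,6}: no change
So after all 4 constraints: D(X) = {4,5}

Answer: {4,5}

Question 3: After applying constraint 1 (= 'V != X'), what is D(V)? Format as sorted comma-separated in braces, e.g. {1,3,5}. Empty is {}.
Constraint 1 (V != X) on D(V)={2,4,5,6} D(X)={3,4,5}: no change
So after constraint 1: D(V) = {2,4,5,6}

Answer: {2,4,5,6}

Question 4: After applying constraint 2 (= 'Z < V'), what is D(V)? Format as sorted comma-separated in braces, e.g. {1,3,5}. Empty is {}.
Constraint 1 (V != X) on D(V)={2,4,5,6} D(X)={3,4,5}: no change
Constraint 2 (Z < V) on D(Z)={2,3,4,5,6} D(V)={2,4,5,6}: Z {2,3,4,5,6}->{2,3,4,5}; V {2,4,5,6}->{4,5,6}
So after constraint 2: D(V) = {4,5,6}

Answer: {4,5,6}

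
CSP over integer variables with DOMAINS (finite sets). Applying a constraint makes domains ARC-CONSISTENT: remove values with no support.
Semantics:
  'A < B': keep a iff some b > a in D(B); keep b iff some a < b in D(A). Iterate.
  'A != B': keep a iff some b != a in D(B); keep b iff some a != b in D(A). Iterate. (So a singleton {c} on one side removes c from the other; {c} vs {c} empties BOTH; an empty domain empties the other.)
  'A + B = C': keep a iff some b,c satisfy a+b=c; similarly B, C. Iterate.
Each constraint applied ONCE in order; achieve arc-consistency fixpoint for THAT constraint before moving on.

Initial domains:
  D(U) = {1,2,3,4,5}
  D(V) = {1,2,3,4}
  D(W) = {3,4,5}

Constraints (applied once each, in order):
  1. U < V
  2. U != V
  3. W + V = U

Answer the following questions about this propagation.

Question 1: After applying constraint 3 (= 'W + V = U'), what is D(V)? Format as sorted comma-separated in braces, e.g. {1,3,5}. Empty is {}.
Constraint 1 (U < V) on D(U)={1,2,3,4,5} D(V)={1,2,3,4}: U {1,2,3,4,5}->{1,2,3}; V {1,2,3,4}->{2,3,4}
Constraint 2 (U != V) on D(U)={1,2,3} D(V)={2,3,4}: no change
Constraint 3 (W + V = U) on D(W)={3,4,5} D(V)={2,3,4} D(U)={1,2,3}: W {3,4,5}->{}; V {2,3,4}->{}; U {1,2,3}->{}
So after constraint 3: D(V) = {}

Answer: {}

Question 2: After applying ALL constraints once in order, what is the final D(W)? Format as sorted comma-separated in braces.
Answer: {}

Derivation:
Constraint 1 (U < V) on D(U)={1,2,3,4,5} D(V)={1,2,3,4}: U {1,2,3,4,5}->{1,2,3}; V {1,2,3,4}->{2,3,4}
Constraint 2 (U != V) on D(U)={1,2,3} D(V)={2,3,4}: no change
Constraint 3 (W + V = U) on D(W)={3,4,5} D(V)={2,3,4} D(U)={1,2,3}: W {3,4,5}->{}; V {2,3,4}->{}; U {1,2,3}->{}
So after all 3 constraints: D(W) = {}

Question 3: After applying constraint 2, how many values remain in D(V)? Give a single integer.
Constraint 1 (U < V) on D(U)={1,2,3,4,5} D(V)={1,2,3,4}: U {1,2,3,4,5}->{1,2,3}; V {1,2,3,4}->{2,3,4}
Constraint 2 (U != V) on D(U)={1,2,3} D(V)={2,3,4}: no change
So after constraint 2: D(V)={2,3,4}, size = 3

Answer: 3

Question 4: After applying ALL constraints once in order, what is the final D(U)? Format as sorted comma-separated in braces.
Constraint 1 (U < V) on D(U)={1,2,3,4,5} D(V)={1,2,3,4}: U {1,2,3,4,5}->{1,2,3}; V {1,2,3,4}->{2,3,4}
Constraint 2 (U != V) on D(U)={1,2,3} D(V)={2,3,4}: no change
Constraint 3 (W + V = U) on D(W)={3,4,5} D(V)={2,3,4} D(U)={1,2,3}: W {3,4,5}->{}; V {2,3,4}->{}; U {1,2,3}->{}
So after all 3 constraints: D(U) = {}

Answer: {}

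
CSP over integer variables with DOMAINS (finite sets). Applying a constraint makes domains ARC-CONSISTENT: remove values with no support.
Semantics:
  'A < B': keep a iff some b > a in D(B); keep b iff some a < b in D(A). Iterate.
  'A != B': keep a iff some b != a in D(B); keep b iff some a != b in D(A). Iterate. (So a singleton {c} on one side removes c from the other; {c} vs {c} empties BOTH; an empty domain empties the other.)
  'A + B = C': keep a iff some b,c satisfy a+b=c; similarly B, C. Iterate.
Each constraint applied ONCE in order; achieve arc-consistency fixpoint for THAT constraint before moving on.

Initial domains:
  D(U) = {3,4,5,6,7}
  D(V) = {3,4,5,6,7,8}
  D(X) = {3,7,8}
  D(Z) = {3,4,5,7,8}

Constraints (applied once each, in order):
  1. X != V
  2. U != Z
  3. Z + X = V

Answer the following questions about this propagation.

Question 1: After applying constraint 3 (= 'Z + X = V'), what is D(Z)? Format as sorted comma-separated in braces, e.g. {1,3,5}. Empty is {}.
Constraint 1 (X != V) on D(X)={3,7,8} D(V)={3,4,5,6,7,8}: no change
Constraint 2 (U != Z) on D(U)={3,4,5,6,7} D(Z)={3,4,5,7,8}: no change
Constraint 3 (Z + X = V) on D(Z)={3,4,5,7,8} D(X)={3,7,8} D(V)={3,4,5,6,7,8}: Z {3,4,5,7,8}->{3,4,5}; X {3,7,8}->{3}; V {3,4,5,6,7,8}->{6,7,8}
So after constraint 3: D(Z) = {3,4,5}

Answer: {3,4,5}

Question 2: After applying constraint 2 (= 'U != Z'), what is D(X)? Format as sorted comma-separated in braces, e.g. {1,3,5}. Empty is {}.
Answer: {3,7,8}

Derivation:
Constraint 1 (X != V) on D(X)={3,7,8} D(V)={3,4,5,6,7,8}: no change
Constraint 2 (U != Z) on D(U)={3,4,5,6,7} D(Z)={3,4,5,7,8}: no change
So after constraint 2: D(X) = {3,7,8}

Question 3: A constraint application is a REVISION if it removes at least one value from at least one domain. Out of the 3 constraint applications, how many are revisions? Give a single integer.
Answer: 1

Derivation:
Constraint 1 (X != V) on D(X)={3,7,8} D(V)={3,4,5,6,7,8}: no change => not a revision
Constraint 2 (U != Z) on D(U)={3,4,5,6,7} D(Z)={3,4,5,7,8}: no change => not a revision
Constraint 3 (Z + X = V) on D(Z)={3,4,5,7,8} D(X)={3,7,8} D(V)={3,4,5,6,7,8}: Z {3,4,5,7,8}->{3,4,5}; X {3,7,8}->{3}; V {3,4,5,6,7,8}->{6,7,8} => REVISION
Total revisions = 1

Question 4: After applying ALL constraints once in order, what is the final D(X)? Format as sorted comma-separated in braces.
Answer: {3}

Derivation:
Constraint 1 (X != V) on D(X)={3,7,8} D(V)={3,4,5,6,7,8}: no change
Constraint 2 (U != Z) on D(U)={3,4,5,6,7} D(Z)={3,4,5,7,8}: no change
Constraint 3 (Z + X = V) on D(Z)={3,4,5,7,8} D(X)={3,7,8} D(V)={3,4,5,6,7,8}: Z {3,4,5,7,8}->{3,4,5}; X {3,7,8}->{3}; V {3,4,5,6,7,8}->{6,7,8}
So after all 3 constraints: D(X) = {3}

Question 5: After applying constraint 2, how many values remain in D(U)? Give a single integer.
Constraint 1 (X != V) on D(X)={3,7,8} D(V)={3,4,5,6,7,8}: no change
Constraint 2 (U != Z) on D(U)={3,4,5,6,7} D(Z)={3,4,5,7,8}: no change
So after constraint 2: D(U)={3,4,5,6,7}, size = 5

Answer: 5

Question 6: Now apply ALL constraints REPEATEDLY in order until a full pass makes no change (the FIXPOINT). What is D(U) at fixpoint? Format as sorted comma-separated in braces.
pass 0 (initial): D(U)={3,4,5,6,7}
pass 1: V {3,4,5,6,7,8}->{6,7,8}; X {3,7,8}->{3}; Z {3,4,5,7,8}->{3,4,5}
pass 2: no change
Fixpoint after 2 passes: D(U) = {3,4,5,6,7}

Answer: {3,4,5,6,7}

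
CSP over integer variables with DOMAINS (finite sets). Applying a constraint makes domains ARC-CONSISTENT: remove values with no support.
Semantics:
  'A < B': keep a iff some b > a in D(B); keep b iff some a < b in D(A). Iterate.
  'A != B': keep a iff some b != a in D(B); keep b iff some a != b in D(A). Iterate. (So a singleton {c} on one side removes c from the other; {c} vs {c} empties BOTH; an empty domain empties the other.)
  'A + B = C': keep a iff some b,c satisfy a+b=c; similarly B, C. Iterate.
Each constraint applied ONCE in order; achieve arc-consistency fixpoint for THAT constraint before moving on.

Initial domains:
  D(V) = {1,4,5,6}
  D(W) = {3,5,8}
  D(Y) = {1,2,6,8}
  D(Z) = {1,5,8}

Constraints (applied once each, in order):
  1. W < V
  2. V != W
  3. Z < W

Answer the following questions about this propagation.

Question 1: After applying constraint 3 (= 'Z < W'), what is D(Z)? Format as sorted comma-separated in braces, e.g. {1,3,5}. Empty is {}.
Answer: {1}

Derivation:
Constraint 1 (W < V) on D(W)={3,5,8} D(V)={1,4,5,6}: W {3,5,8}->{3,5}; V {1,4,5,6}->{4,5,6}
Constraint 2 (V != W) on D(V)={4,5,6} D(W)={3,5}: no change
Constraint 3 (Z < W) on D(Z)={1,5,8} D(W)={3,5}: Z {1,5,8}->{1}
So after constraint 3: D(Z) = {1}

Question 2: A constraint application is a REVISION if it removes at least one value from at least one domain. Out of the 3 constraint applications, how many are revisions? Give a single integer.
Answer: 2

Derivation:
Constraint 1 (W < V) on D(W)={3,5,8} D(V)={1,4,5,6}: W {3,5,8}->{3,5}; V {1,4,5,6}->{4,5,6} => REVISION
Constraint 2 (V != W) on D(V)={4,5,6} D(W)={3,5}: no change => not a revision
Constraint 3 (Z < W) on D(Z)={1,5,8} D(W)={3,5}: Z {1,5,8}->{1} => REVISION
Total revisions = 2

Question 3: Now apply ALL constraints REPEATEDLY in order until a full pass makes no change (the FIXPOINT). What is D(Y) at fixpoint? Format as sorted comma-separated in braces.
pass 0 (initial): D(Y)={1,2,6,8}
pass 1: V {1,4,5,6}->{4,5,6}; W {3,5,8}->{3,5}; Z {1,5,8}->{1}
pass 2: no change
Fixpoint after 2 passes: D(Y) = {1,2,6,8}

Answer: {1,2,6,8}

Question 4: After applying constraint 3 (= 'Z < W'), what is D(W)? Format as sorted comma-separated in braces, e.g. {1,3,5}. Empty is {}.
Answer: {3,5}

Derivation:
Constraint 1 (W < V) on D(W)={3,5,8} D(V)={1,4,5,6}: W {3,5,8}->{3,5}; V {1,4,5,6}->{4,5,6}
Constraint 2 (V != W) on D(V)={4,5,6} D(W)={3,5}: no change
Constraint 3 (Z < W) on D(Z)={1,5,8} D(W)={3,5}: Z {1,5,8}->{1}
So after constraint 3: D(W) = {3,5}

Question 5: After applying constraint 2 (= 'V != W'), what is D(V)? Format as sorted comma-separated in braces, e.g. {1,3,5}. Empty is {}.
Constraint 1 (W < V) on D(W)={3,5,8} D(V)={1,4,5,6}: W {3,5,8}->{3,5}; V {1,4,5,6}->{4,5,6}
Constraint 2 (V != W) on D(V)={4,5,6} D(W)={3,5}: no change
So after constraint 2: D(V) = {4,5,6}

Answer: {4,5,6}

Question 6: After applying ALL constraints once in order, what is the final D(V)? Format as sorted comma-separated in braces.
Constraint 1 (W < V) on D(W)={3,5,8} D(V)={1,4,5,6}: W {3,5,8}->{3,5}; V {1,4,5,6}->{4,5,6}
Constraint 2 (V != W) on D(V)={4,5,6} D(W)={3,5}: no change
Constraint 3 (Z < W) on D(Z)={1,5,8} D(W)={3,5}: Z {1,5,8}->{1}
So after all 3 constraints: D(V) = {4,5,6}

Answer: {4,5,6}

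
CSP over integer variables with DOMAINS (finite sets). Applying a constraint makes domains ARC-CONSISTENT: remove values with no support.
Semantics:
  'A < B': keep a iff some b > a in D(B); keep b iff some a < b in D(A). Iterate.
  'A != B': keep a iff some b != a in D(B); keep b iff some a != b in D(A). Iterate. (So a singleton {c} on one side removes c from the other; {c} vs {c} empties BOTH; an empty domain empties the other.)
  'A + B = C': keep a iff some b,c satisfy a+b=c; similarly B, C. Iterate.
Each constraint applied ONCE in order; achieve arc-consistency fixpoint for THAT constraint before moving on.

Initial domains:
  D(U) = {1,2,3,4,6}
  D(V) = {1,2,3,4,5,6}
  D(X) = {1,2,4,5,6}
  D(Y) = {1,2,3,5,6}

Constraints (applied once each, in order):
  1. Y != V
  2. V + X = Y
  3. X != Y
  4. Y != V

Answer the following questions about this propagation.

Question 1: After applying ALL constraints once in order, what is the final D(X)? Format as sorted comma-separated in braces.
Answer: {1,2,4,5}

Derivation:
Constraint 1 (Y != V) on D(Y)={1,2,3,5,6} D(V)={1,2,3,4,5,6}: no change
Constraint 2 (V + X = Y) on D(V)={1,2,3,4,5,6} D(X)={1,2,4,5,6} D(Y)={1,2,3,5,6}: V {1,2,3,4,5,6}->{1,2,3,4,5}; X {1,2,4,5,6}->{1,2,4,5}; Y {1,2,3,5,6}->{2,3,5,6}
Constraint 3 (X != Y) on D(X)={1,2,4,5} D(Y)={2,3,5,6}: no change
Constraint 4 (Y != V) on D(Y)={2,3,5,6} D(V)={1,2,3,4,5}: no change
So after all 4 constraints: D(X) = {1,2,4,5}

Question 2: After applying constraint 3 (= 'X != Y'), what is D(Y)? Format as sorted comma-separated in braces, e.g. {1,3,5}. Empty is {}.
Constraint 1 (Y != V) on D(Y)={1,2,3,5,6} D(V)={1,2,3,4,5,6}: no change
Constraint 2 (V + X = Y) on D(V)={1,2,3,4,5,6} D(X)={1,2,4,5,6} D(Y)={1,2,3,5,6}: V {1,2,3,4,5,6}->{1,2,3,4,5}; X {1,2,4,5,6}->{1,2,4,5}; Y {1,2,3,5,6}->{2,3,5,6}
Constraint 3 (X != Y) on D(X)={1,2,4,5} D(Y)={2,3,5,6}: no change
So after constraint 3: D(Y) = {2,3,5,6}

Answer: {2,3,5,6}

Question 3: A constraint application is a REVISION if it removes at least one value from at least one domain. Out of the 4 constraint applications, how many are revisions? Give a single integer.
Constraint 1 (Y != V) on D(Y)={1,2,3,5,6} D(V)={1,2,3,4,5,6}: no change => not a revision
Constraint 2 (V + X = Y) on D(V)={1,2,3,4,5,6} D(X)={1,2,4,5,6} D(Y)={1,2,3,5,6}: V {1,2,3,4,5,6}->{1,2,3,4,5}; X {1,2,4,5,6}->{1,2,4,5}; Y {1,2,3,5,6}->{2,3,5,6} => REVISION
Constraint 3 (X != Y) on D(X)={1,2,4,5} D(Y)={2,3,5,6}: no change => not a revision
Constraint 4 (Y != V) on D(Y)={2,3,5,6} D(V)={1,2,3,4,5}: no change => not a revision
Total revisions = 1

Answer: 1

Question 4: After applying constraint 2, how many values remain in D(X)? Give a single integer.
Constraint 1 (Y != V) on D(Y)={1,2,3,5,6} D(V)={1,2,3,4,5,6}: no change
Constraint 2 (V + X = Y) on D(V)={1,2,3,4,5,6} D(X)={1,2,4,5,6} D(Y)={1,2,3,5,6}: V {1,2,3,4,5,6}->{1,2,3,4,5}; X {1,2,4,5,6}->{1,2,4,5}; Y {1,2,3,5,6}->{2,3,5,6}
So after constraint 2: D(X)={1,2,4,5}, size = 4

Answer: 4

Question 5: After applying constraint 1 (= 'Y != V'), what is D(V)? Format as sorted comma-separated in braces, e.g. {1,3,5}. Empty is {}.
Answer: {1,2,3,4,5,6}

Derivation:
Constraint 1 (Y != V) on D(Y)={1,2,3,5,6} D(V)={1,2,3,4,5,6}: no change
So after constraint 1: D(V) = {1,2,3,4,5,6}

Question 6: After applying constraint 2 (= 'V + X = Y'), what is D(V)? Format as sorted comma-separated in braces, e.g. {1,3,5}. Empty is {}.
Answer: {1,2,3,4,5}

Derivation:
Constraint 1 (Y != V) on D(Y)={1,2,3,5,6} D(V)={1,2,3,4,5,6}: no change
Constraint 2 (V + X = Y) on D(V)={1,2,3,4,5,6} D(X)={1,2,4,5,6} D(Y)={1,2,3,5,6}: V {1,2,3,4,5,6}->{1,2,3,4,5}; X {1,2,4,5,6}->{1,2,4,5}; Y {1,2,3,5,6}->{2,3,5,6}
So after constraint 2: D(V) = {1,2,3,4,5}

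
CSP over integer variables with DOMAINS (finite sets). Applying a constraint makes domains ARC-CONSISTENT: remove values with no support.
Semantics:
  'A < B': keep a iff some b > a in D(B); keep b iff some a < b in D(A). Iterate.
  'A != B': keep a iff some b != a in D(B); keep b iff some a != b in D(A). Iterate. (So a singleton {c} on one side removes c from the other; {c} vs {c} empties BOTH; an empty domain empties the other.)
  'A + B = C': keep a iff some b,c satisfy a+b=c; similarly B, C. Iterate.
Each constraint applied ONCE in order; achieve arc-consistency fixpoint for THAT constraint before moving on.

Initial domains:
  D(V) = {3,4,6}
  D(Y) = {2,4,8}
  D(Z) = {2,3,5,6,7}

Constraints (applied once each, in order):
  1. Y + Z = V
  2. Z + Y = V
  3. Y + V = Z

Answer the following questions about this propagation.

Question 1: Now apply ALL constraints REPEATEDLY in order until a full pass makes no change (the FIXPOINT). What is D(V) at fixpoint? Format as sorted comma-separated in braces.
Answer: {}

Derivation:
pass 0 (initial): D(V)={3,4,6}
pass 1: V {3,4,6}->{}; Y {2,4,8}->{}; Z {2,3,5,6,7}->{}
pass 2: no change
Fixpoint after 2 passes: D(V) = {}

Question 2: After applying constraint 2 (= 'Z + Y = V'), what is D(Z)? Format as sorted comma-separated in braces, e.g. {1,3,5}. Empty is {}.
Constraint 1 (Y + Z = V) on D(Y)={2,4,8} D(Z)={2,3,5,6,7} D(V)={3,4,6}: Y {2,4,8}->{2,4}; Z {2,3,5,6,7}->{2}; V {3,4,6}->{4,6}
Constraint 2 (Z + Y = V) on D(Z)={2} D(Y)={2,4} D(V)={4,6}: no change
So after constraint 2: D(Z) = {2}

Answer: {2}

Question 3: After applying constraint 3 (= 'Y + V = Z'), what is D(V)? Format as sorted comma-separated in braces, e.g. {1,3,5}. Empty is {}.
Answer: {}

Derivation:
Constraint 1 (Y + Z = V) on D(Y)={2,4,8} D(Z)={2,3,5,6,7} D(V)={3,4,6}: Y {2,4,8}->{2,4}; Z {2,3,5,6,7}->{2}; V {3,4,6}->{4,6}
Constraint 2 (Z + Y = V) on D(Z)={2} D(Y)={2,4} D(V)={4,6}: no change
Constraint 3 (Y + V = Z) on D(Y)={2,4} D(V)={4,6} D(Z)={2}: Y {2,4}->{}; V {4,6}->{}; Z {2}->{}
So after constraint 3: D(V) = {}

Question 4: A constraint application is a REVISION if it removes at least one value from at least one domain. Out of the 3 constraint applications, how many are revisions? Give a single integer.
Answer: 2

Derivation:
Constraint 1 (Y + Z = V) on D(Y)={2,4,8} D(Z)={2,3,5,6,7} D(V)={3,4,6}: Y {2,4,8}->{2,4}; Z {2,3,5,6,7}->{2}; V {3,4,6}->{4,6} => REVISION
Constraint 2 (Z + Y = V) on D(Z)={2} D(Y)={2,4} D(V)={4,6}: no change => not a revision
Constraint 3 (Y + V = Z) on D(Y)={2,4} D(V)={4,6} D(Z)={2}: Y {2,4}->{}; V {4,6}->{}; Z {2}->{} => REVISION
Total revisions = 2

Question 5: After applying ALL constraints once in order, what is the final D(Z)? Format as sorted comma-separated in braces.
Answer: {}

Derivation:
Constraint 1 (Y + Z = V) on D(Y)={2,4,8} D(Z)={2,3,5,6,7} D(V)={3,4,6}: Y {2,4,8}->{2,4}; Z {2,3,5,6,7}->{2}; V {3,4,6}->{4,6}
Constraint 2 (Z + Y = V) on D(Z)={2} D(Y)={2,4} D(V)={4,6}: no change
Constraint 3 (Y + V = Z) on D(Y)={2,4} D(V)={4,6} D(Z)={2}: Y {2,4}->{}; V {4,6}->{}; Z {2}->{}
So after all 3 constraints: D(Z) = {}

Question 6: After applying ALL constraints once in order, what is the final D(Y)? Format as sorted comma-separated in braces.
Constraint 1 (Y + Z = V) on D(Y)={2,4,8} D(Z)={2,3,5,6,7} D(V)={3,4,6}: Y {2,4,8}->{2,4}; Z {2,3,5,6,7}->{2}; V {3,4,6}->{4,6}
Constraint 2 (Z + Y = V) on D(Z)={2} D(Y)={2,4} D(V)={4,6}: no change
Constraint 3 (Y + V = Z) on D(Y)={2,4} D(V)={4,6} D(Z)={2}: Y {2,4}->{}; V {4,6}->{}; Z {2}->{}
So after all 3 constraints: D(Y) = {}

Answer: {}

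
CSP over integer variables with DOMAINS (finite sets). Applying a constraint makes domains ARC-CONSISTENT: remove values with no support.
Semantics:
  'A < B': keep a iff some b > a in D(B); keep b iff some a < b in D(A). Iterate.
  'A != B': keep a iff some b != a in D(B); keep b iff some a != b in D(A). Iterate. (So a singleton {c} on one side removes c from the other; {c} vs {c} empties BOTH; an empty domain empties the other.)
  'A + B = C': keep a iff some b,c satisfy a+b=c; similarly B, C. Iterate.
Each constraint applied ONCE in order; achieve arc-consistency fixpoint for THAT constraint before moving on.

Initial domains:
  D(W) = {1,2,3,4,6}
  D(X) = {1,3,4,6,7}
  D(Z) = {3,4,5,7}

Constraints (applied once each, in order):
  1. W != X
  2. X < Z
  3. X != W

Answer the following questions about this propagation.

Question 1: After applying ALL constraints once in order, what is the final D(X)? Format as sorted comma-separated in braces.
Answer: {1,3,4,6}

Derivation:
Constraint 1 (W != X) on D(W)={1,2,3,4,6} D(X)={1,3,4,6,7}: no change
Constraint 2 (X < Z) on D(X)={1,3,4,6,7} D(Z)={3,4,5,7}: X {1,3,4,6,7}->{1,3,4,6}
Constraint 3 (X != W) on D(X)={1,3,4,6} D(W)={1,2,3,4,6}: no change
So after all 3 constraints: D(X) = {1,3,4,6}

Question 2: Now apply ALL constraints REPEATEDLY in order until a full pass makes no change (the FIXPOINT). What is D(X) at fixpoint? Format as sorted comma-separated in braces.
pass 0 (initial): D(X)={1,3,4,6,7}
pass 1: X {1,3,4,6,7}->{1,3,4,6}
pass 2: no change
Fixpoint after 2 passes: D(X) = {1,3,4,6}

Answer: {1,3,4,6}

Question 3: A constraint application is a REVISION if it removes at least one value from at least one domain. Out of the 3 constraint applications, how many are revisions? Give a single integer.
Constraint 1 (W != X) on D(W)={1,2,3,4,6} D(X)={1,3,4,6,7}: no change => not a revision
Constraint 2 (X < Z) on D(X)={1,3,4,6,7} D(Z)={3,4,5,7}: X {1,3,4,6,7}->{1,3,4,6} => REVISION
Constraint 3 (X != W) on D(X)={1,3,4,6} D(W)={1,2,3,4,6}: no change => not a revision
Total revisions = 1

Answer: 1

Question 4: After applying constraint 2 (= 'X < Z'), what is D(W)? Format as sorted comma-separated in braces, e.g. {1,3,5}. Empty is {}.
Answer: {1,2,3,4,6}

Derivation:
Constraint 1 (W != X) on D(W)={1,2,3,4,6} D(X)={1,3,4,6,7}: no change
Constraint 2 (X < Z) on D(X)={1,3,4,6,7} D(Z)={3,4,5,7}: X {1,3,4,6,7}->{1,3,4,6}
So after constraint 2: D(W) = {1,2,3,4,6}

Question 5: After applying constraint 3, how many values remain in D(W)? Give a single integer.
Constraint 1 (W != X) on D(W)={1,2,3,4,6} D(X)={1,3,4,6,7}: no change
Constraint 2 (X < Z) on D(X)={1,3,4,6,7} D(Z)={3,4,5,7}: X {1,3,4,6,7}->{1,3,4,6}
Constraint 3 (X != W) on D(X)={1,3,4,6} D(W)={1,2,3,4,6}: no change
So after constraint 3: D(W)={1,2,3,4,6}, size = 5

Answer: 5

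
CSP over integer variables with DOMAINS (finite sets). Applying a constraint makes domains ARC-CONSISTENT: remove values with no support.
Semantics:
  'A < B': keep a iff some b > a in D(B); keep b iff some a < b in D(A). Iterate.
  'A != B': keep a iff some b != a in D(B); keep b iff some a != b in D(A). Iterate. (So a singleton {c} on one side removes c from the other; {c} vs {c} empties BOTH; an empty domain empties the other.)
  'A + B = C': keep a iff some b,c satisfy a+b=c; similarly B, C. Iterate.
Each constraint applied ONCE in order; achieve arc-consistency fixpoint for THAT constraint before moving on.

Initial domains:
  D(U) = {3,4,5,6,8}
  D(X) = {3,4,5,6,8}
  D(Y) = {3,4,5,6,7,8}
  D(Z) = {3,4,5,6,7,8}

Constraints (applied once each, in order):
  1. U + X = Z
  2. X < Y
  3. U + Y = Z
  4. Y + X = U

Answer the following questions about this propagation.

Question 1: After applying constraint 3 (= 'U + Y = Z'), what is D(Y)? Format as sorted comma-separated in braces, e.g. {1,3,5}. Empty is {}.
Answer: {4,5}

Derivation:
Constraint 1 (U + X = Z) on D(U)={3,4,5,6,8} D(X)={3,4,5,6,8} D(Z)={3,4,5,6,7,8}: U {3,4,5,6,8}->{3,4,5}; X {3,4,5,6,8}->{3,4,5}; Z {3,4,5,6,7,8}->{6,7,8}
Constraint 2 (X < Y) on D(X)={3,4,5} D(Y)={3,4,5,6,7,8}: Y {3,4,5,6,7,8}->{4,5,6,7,8}
Constraint 3 (U + Y = Z) on D(U)={3,4,5} D(Y)={4,5,6,7,8} D(Z)={6,7,8}: U {3,4,5}->{3,4}; Y {4,5,6,7,8}->{4,5}; Z {6,7,8}->{7,8}
So after constraint 3: D(Y) = {4,5}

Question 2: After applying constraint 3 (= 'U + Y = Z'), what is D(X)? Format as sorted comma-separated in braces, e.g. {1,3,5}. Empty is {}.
Answer: {3,4,5}

Derivation:
Constraint 1 (U + X = Z) on D(U)={3,4,5,6,8} D(X)={3,4,5,6,8} D(Z)={3,4,5,6,7,8}: U {3,4,5,6,8}->{3,4,5}; X {3,4,5,6,8}->{3,4,5}; Z {3,4,5,6,7,8}->{6,7,8}
Constraint 2 (X < Y) on D(X)={3,4,5} D(Y)={3,4,5,6,7,8}: Y {3,4,5,6,7,8}->{4,5,6,7,8}
Constraint 3 (U + Y = Z) on D(U)={3,4,5} D(Y)={4,5,6,7,8} D(Z)={6,7,8}: U {3,4,5}->{3,4}; Y {4,5,6,7,8}->{4,5}; Z {6,7,8}->{7,8}
So after constraint 3: D(X) = {3,4,5}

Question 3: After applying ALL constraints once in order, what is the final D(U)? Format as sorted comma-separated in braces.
Constraint 1 (U + X = Z) on D(U)={3,4,5,6,8} D(X)={3,4,5,6,8} D(Z)={3,4,5,6,7,8}: U {3,4,5,6,8}->{3,4,5}; X {3,4,5,6,8}->{3,4,5}; Z {3,4,5,6,7,8}->{6,7,8}
Constraint 2 (X < Y) on D(X)={3,4,5} D(Y)={3,4,5,6,7,8}: Y {3,4,5,6,7,8}->{4,5,6,7,8}
Constraint 3 (U + Y = Z) on D(U)={3,4,5} D(Y)={4,5,6,7,8} D(Z)={6,7,8}: U {3,4,5}->{3,4}; Y {4,5,6,7,8}->{4,5}; Z {6,7,8}->{7,8}
Constraint 4 (Y + X = U) on D(Y)={4,5} D(X)={3,4,5} D(U)={3,4}: Y {4,5}->{}; X {3,4,5}->{}; U {3,4}->{}
So after all 4 constraints: D(U) = {}

Answer: {}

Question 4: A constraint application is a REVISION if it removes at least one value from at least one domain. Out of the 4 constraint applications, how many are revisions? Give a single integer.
Constraint 1 (U + X = Z) on D(U)={3,4,5,6,8} D(X)={3,4,5,6,8} D(Z)={3,4,5,6,7,8}: U {3,4,5,6,8}->{3,4,5}; X {3,4,5,6,8}->{3,4,5}; Z {3,4,5,6,7,8}->{6,7,8} => REVISION
Constraint 2 (X < Y) on D(X)={3,4,5} D(Y)={3,4,5,6,7,8}: Y {3,4,5,6,7,8}->{4,5,6,7,8} => REVISION
Constraint 3 (U + Y = Z) on D(U)={3,4,5} D(Y)={4,5,6,7,8} D(Z)={6,7,8}: U {3,4,5}->{3,4}; Y {4,5,6,7,8}->{4,5}; Z {6,7,8}->{7,8} => REVISION
Constraint 4 (Y + X = U) on D(Y)={4,5} D(X)={3,4,5} D(U)={3,4}: Y {4,5}->{}; X {3,4,5}->{}; U {3,4}->{} => REVISION
Total revisions = 4

Answer: 4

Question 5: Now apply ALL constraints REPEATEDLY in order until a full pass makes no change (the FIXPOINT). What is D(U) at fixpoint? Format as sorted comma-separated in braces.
Answer: {}

Derivation:
pass 0 (initial): D(U)={3,4,5,6,8}
pass 1: U {3,4,5,6,8}->{}; X {3,4,5,6,8}->{}; Y {3,4,5,6,7,8}->{}; Z {3,4,5,6,7,8}->{7,8}
pass 2: Z {7,8}->{}
pass 3: no change
Fixpoint after 3 passes: D(U) = {}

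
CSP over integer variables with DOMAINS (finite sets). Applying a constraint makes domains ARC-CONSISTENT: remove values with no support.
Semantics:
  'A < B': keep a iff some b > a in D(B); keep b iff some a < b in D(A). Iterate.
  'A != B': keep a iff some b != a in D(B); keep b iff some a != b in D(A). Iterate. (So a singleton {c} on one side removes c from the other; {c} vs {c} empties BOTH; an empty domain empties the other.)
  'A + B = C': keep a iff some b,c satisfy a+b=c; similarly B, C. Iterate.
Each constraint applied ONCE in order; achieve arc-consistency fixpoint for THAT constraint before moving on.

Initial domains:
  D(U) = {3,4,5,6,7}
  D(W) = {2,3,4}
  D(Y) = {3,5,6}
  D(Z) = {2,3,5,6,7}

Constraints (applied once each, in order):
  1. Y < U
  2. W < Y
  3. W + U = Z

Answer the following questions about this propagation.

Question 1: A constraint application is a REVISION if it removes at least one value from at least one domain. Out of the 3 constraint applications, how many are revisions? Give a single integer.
Constraint 1 (Y < U) on D(Y)={3,5,6} D(U)={3,4,5,6,7}: U {3,4,5,6,7}->{4,5,6,7} => REVISION
Constraint 2 (W < Y) on D(W)={2,3,4} D(Y)={3,5,6}: no change => not a revision
Constraint 3 (W + U = Z) on D(W)={2,3,4} D(U)={4,5,6,7} D(Z)={2,3,5,6,7}: W {2,3,4}->{2,3}; U {4,5,6,7}->{4,5}; Z {2,3,5,6,7}->{6,7} => REVISION
Total revisions = 2

Answer: 2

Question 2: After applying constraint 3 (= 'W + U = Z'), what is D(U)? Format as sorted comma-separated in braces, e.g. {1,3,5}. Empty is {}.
Constraint 1 (Y < U) on D(Y)={3,5,6} D(U)={3,4,5,6,7}: U {3,4,5,6,7}->{4,5,6,7}
Constraint 2 (W < Y) on D(W)={2,3,4} D(Y)={3,5,6}: no change
Constraint 3 (W + U = Z) on D(W)={2,3,4} D(U)={4,5,6,7} D(Z)={2,3,5,6,7}: W {2,3,4}->{2,3}; U {4,5,6,7}->{4,5}; Z {2,3,5,6,7}->{6,7}
So after constraint 3: D(U) = {4,5}

Answer: {4,5}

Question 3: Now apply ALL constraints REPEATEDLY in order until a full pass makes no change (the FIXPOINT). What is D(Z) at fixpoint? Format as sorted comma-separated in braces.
Answer: {6,7}

Derivation:
pass 0 (initial): D(Z)={2,3,5,6,7}
pass 1: U {3,4,5,6,7}->{4,5}; W {2,3,4}->{2,3}; Z {2,3,5,6,7}->{6,7}
pass 2: W {2,3}->{2}; Y {3,5,6}->{3}
pass 3: no change
Fixpoint after 3 passes: D(Z) = {6,7}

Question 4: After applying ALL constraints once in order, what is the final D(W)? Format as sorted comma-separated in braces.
Answer: {2,3}

Derivation:
Constraint 1 (Y < U) on D(Y)={3,5,6} D(U)={3,4,5,6,7}: U {3,4,5,6,7}->{4,5,6,7}
Constraint 2 (W < Y) on D(W)={2,3,4} D(Y)={3,5,6}: no change
Constraint 3 (W + U = Z) on D(W)={2,3,4} D(U)={4,5,6,7} D(Z)={2,3,5,6,7}: W {2,3,4}->{2,3}; U {4,5,6,7}->{4,5}; Z {2,3,5,6,7}->{6,7}
So after all 3 constraints: D(W) = {2,3}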